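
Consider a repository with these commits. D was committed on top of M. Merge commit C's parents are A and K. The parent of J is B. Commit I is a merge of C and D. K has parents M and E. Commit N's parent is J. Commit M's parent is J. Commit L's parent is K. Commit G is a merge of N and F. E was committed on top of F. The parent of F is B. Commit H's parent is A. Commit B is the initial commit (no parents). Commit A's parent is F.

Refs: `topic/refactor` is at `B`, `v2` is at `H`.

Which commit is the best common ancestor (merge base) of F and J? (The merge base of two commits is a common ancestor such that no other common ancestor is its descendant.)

Ancestors of F: {B, F}.
Ancestors of J: {B, J}.
Common ancestors: {B}.
The only common ancestor is B, so it is the merge base.

B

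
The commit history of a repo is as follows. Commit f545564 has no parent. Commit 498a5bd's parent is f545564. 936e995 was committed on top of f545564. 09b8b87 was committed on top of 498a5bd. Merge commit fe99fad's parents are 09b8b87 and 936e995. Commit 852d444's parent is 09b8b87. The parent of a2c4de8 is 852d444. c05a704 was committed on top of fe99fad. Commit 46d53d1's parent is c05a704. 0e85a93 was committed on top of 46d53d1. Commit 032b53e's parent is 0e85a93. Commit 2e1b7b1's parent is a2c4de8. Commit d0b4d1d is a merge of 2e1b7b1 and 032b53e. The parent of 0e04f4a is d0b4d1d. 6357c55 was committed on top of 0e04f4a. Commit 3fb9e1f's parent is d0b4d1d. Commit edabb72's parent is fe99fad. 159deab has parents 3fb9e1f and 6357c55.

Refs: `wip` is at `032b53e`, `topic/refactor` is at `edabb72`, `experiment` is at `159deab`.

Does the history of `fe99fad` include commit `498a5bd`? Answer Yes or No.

Yes

Ancestors of fe99fad (commits reachable by following parents): {09b8b87, 498a5bd, 936e995, f545564, fe99fad}.
498a5bd is in that set, so it is an ancestor of fe99fad.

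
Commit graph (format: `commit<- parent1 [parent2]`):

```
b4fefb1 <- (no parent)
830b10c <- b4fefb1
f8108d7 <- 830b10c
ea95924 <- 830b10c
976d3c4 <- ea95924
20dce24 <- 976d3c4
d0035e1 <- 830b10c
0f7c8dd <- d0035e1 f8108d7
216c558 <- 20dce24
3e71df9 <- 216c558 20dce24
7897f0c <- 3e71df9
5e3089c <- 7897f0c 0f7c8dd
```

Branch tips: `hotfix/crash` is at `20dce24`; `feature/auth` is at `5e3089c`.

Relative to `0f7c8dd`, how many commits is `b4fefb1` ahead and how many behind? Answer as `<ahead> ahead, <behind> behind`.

Reachable from b4fefb1: {b4fefb1}.
Reachable from 0f7c8dd: {0f7c8dd, 830b10c, b4fefb1, d0035e1, f8108d7}.
Only in b4fefb1's history (ahead): {} — 0.
Only in 0f7c8dd's history (behind): {0f7c8dd, 830b10c, d0035e1, f8108d7} — 4.

0 ahead, 4 behind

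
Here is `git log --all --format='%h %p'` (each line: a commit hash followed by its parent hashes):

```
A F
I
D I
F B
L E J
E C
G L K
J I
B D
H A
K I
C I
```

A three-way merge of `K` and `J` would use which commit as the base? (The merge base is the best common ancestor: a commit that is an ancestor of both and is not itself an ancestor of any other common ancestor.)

Ancestors of K: {I, K}.
Ancestors of J: {I, J}.
Common ancestors: {I}.
The only common ancestor is I, so it is the merge base.

I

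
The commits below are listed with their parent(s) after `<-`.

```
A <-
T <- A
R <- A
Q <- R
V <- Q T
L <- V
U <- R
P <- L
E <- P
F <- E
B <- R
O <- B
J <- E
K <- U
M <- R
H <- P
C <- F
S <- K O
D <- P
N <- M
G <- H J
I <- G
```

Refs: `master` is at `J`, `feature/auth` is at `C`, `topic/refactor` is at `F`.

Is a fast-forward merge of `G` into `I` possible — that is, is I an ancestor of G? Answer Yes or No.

No

A fast-forward from I to G is possible iff I is an ancestor of G.
Ancestors of G: {A, E, G, H, J, L, P, Q, R, T, V}.
I is not among them, so fast-forward is not possible.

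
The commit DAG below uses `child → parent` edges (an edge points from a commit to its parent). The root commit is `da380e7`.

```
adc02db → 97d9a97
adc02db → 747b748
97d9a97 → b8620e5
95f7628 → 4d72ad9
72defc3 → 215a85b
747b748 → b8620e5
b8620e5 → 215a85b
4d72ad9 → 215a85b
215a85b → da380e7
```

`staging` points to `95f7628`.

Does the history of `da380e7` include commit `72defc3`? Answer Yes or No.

No

Ancestors of da380e7: {da380e7}.
72defc3 is not in that set, so it is not an ancestor of da380e7.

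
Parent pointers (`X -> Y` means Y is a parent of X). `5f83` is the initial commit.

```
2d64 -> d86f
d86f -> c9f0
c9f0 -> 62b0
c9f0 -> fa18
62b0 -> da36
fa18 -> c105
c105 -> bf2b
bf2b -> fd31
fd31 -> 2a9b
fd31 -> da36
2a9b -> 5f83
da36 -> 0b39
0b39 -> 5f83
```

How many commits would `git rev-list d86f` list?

Walking parent pointers from d86f: reachable set = {0b39, 2a9b, 5f83, 62b0, bf2b, c105, c9f0, d86f, da36, fa18, fd31}.
That is 11 commits.

11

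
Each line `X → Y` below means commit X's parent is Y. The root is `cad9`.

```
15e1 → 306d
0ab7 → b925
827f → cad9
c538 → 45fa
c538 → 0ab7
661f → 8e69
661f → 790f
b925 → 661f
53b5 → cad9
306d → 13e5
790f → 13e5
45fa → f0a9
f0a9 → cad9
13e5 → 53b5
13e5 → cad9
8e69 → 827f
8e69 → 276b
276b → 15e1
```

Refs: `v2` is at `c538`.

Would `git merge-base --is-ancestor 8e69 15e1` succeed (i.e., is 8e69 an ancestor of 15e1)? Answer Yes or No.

No

Ancestors of 15e1: {13e5, 15e1, 306d, 53b5, cad9}.
8e69 is not in that set, so it is not an ancestor of 15e1.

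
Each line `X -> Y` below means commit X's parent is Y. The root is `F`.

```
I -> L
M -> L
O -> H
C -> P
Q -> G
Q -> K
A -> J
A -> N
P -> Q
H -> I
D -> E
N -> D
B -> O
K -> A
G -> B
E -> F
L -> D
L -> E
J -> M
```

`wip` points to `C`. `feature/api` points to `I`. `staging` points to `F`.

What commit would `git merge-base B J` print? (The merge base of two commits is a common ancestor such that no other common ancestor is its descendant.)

Ancestors of B: {B, D, E, F, H, I, L, O}.
Ancestors of J: {D, E, F, J, L, M}.
Common ancestors: {D, E, F, L}.
Among these, L is not an ancestor of any other common ancestor — it is the merge base.

L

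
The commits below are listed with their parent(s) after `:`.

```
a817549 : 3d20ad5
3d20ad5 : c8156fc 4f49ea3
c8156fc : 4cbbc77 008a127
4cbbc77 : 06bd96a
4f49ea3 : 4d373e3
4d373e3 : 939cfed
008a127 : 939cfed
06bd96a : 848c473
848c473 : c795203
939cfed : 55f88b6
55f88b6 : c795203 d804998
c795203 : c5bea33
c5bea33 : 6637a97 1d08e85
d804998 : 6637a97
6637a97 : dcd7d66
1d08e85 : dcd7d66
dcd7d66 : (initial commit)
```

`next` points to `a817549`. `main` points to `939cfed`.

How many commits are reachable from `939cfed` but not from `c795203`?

Reachable from 939cfed: {1d08e85, 55f88b6, 6637a97, 939cfed, c5bea33, c795203, d804998, dcd7d66}.
Reachable from c795203: {1d08e85, 6637a97, c5bea33, c795203, dcd7d66}.
In 939cfed's history but not c795203's: {55f88b6, 939cfed, d804998} — 3 commits.

3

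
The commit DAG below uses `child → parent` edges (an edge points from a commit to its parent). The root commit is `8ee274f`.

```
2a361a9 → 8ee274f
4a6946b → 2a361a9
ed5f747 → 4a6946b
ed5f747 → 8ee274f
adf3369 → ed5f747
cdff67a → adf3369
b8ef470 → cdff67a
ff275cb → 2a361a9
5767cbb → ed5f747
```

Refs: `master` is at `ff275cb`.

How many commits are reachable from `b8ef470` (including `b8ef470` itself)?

7

Walking parent pointers from b8ef470: reachable set = {2a361a9, 4a6946b, 8ee274f, adf3369, b8ef470, cdff67a, ed5f747}.
That is 7 commits.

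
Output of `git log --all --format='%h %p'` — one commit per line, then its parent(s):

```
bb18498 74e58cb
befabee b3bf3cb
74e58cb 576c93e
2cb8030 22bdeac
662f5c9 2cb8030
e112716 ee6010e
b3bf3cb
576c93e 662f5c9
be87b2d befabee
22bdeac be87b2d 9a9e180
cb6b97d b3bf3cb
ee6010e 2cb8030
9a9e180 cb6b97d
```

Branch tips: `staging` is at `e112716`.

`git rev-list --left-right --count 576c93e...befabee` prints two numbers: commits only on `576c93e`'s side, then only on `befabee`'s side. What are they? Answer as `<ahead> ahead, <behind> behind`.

Reachable from 576c93e: {22bdeac, 2cb8030, 576c93e, 662f5c9, 9a9e180, b3bf3cb, be87b2d, befabee, cb6b97d}.
Reachable from befabee: {b3bf3cb, befabee}.
Only in 576c93e's history (ahead): {22bdeac, 2cb8030, 576c93e, 662f5c9, 9a9e180, be87b2d, cb6b97d} — 7.
Only in befabee's history (behind): {} — 0.

7 ahead, 0 behind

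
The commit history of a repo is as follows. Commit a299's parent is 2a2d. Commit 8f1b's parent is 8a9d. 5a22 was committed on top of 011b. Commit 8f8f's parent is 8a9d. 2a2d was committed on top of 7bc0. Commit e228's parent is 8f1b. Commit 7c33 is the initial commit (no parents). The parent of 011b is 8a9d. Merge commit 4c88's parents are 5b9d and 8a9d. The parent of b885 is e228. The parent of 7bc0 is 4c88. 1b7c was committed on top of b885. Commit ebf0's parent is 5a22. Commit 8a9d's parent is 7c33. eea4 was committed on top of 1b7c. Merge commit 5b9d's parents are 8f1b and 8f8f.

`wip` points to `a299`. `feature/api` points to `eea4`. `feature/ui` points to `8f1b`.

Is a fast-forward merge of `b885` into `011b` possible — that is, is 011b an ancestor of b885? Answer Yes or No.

A fast-forward from 011b to b885 is possible iff 011b is an ancestor of b885.
Ancestors of b885: {7c33, 8a9d, 8f1b, b885, e228}.
011b is not among them, so fast-forward is not possible.

No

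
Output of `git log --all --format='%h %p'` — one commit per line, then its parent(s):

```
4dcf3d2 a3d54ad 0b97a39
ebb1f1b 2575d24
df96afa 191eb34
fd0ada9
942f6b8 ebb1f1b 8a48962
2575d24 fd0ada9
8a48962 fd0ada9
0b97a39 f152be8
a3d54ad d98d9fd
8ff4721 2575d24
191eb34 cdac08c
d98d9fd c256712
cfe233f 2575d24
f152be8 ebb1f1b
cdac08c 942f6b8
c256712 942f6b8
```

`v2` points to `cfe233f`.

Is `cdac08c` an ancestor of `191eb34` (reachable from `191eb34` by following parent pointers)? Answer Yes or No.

Ancestors of 191eb34 (commits reachable by following parents): {191eb34, 2575d24, 8a48962, 942f6b8, cdac08c, ebb1f1b, fd0ada9}.
cdac08c is in that set, so it is an ancestor of 191eb34.

Yes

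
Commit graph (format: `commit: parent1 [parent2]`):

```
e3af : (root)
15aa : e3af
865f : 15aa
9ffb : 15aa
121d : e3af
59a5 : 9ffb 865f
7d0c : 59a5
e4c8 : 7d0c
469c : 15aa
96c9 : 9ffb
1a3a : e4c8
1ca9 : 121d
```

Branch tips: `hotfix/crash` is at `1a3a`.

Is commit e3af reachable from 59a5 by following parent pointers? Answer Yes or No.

Ancestors of 59a5 (commits reachable by following parents): {15aa, 59a5, 865f, 9ffb, e3af}.
e3af is in that set, so it is an ancestor of 59a5.

Yes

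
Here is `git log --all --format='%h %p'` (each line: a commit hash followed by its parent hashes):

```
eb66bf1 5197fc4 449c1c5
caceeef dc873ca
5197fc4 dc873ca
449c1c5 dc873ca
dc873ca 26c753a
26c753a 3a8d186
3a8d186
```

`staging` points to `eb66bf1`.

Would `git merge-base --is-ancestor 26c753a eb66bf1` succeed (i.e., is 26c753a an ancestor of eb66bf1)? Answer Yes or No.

Yes

Ancestors of eb66bf1 (commits reachable by following parents): {26c753a, 3a8d186, 449c1c5, 5197fc4, dc873ca, eb66bf1}.
26c753a is in that set, so it is an ancestor of eb66bf1.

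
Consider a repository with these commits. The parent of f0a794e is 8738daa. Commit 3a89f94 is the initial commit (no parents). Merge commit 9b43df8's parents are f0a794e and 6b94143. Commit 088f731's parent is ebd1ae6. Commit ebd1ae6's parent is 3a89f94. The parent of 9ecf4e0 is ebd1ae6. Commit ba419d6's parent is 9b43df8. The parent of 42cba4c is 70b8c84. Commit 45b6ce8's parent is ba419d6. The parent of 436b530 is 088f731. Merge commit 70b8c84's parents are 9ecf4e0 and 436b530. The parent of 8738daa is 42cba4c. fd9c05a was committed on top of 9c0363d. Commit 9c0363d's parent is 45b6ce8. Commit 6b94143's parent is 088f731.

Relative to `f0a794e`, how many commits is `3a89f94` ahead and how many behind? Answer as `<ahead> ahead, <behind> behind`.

Reachable from 3a89f94: {3a89f94}.
Reachable from f0a794e: {088f731, 3a89f94, 42cba4c, 436b530, 70b8c84, 8738daa, 9ecf4e0, ebd1ae6, f0a794e}.
Only in 3a89f94's history (ahead): {} — 0.
Only in f0a794e's history (behind): {088f731, 42cba4c, 436b530, 70b8c84, 8738daa, 9ecf4e0, ebd1ae6, f0a794e} — 8.

0 ahead, 8 behind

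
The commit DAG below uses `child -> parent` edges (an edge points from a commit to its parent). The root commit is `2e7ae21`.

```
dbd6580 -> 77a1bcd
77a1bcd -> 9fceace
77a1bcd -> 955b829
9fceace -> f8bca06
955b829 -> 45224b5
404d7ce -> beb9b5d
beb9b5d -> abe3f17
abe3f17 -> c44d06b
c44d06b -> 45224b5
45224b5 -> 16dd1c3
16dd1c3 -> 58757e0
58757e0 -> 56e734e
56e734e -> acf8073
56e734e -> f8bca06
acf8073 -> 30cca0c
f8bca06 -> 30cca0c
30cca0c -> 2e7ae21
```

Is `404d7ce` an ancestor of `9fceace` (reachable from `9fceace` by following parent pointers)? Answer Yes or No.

Ancestors of 9fceace: {2e7ae21, 30cca0c, 9fceace, f8bca06}.
404d7ce is not in that set, so it is not an ancestor of 9fceace.

No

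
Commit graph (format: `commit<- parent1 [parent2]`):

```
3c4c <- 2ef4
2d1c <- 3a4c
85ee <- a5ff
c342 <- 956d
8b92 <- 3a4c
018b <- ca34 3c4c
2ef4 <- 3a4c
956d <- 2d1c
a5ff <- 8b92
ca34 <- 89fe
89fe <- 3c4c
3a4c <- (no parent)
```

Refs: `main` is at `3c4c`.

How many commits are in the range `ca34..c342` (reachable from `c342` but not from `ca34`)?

Reachable from c342: {2d1c, 3a4c, 956d, c342}.
Reachable from ca34: {2ef4, 3a4c, 3c4c, 89fe, ca34}.
In c342's history but not ca34's: {2d1c, 956d, c342} — 3 commits.

3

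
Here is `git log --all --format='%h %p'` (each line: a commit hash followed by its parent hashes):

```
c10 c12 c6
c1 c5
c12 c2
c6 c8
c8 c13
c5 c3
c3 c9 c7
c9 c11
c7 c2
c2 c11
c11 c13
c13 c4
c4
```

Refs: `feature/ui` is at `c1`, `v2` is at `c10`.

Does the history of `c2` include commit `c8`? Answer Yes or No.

No

Ancestors of c2: {c11, c13, c2, c4}.
c8 is not in that set, so it is not an ancestor of c2.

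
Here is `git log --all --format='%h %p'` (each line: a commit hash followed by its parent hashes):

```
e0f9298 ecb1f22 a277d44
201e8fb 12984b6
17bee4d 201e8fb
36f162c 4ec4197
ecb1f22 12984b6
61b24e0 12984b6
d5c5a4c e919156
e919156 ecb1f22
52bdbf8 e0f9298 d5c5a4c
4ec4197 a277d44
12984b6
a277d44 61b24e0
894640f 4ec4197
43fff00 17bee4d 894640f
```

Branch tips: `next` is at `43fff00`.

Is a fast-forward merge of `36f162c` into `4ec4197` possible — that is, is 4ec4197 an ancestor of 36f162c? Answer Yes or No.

Yes

A fast-forward from 4ec4197 to 36f162c is possible iff 4ec4197 is an ancestor of 36f162c.
Ancestors of 36f162c: {12984b6, 36f162c, 4ec4197, 61b24e0, a277d44}.
4ec4197 is among them, so fast-forward is possible.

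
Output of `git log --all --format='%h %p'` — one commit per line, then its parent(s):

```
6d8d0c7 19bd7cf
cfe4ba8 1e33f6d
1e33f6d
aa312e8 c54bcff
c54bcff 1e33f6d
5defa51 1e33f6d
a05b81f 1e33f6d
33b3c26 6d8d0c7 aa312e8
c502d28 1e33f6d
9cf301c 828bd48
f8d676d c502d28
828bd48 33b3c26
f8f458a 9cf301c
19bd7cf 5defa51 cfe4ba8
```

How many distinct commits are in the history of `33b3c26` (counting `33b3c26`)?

8

Walking parent pointers from 33b3c26: reachable set = {19bd7cf, 1e33f6d, 33b3c26, 5defa51, 6d8d0c7, aa312e8, c54bcff, cfe4ba8}.
That is 8 commits.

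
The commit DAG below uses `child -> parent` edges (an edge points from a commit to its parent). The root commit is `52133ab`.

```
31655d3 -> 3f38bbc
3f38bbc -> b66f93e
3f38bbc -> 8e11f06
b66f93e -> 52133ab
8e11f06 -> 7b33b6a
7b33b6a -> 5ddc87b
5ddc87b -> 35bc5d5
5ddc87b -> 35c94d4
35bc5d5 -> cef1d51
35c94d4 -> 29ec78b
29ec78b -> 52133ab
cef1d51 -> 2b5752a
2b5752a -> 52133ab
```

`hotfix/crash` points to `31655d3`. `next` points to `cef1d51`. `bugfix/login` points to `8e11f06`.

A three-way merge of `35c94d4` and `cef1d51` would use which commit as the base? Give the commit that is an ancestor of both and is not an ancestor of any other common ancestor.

52133ab

Ancestors of 35c94d4: {29ec78b, 35c94d4, 52133ab}.
Ancestors of cef1d51: {2b5752a, 52133ab, cef1d51}.
Common ancestors: {52133ab}.
The only common ancestor is 52133ab, so it is the merge base.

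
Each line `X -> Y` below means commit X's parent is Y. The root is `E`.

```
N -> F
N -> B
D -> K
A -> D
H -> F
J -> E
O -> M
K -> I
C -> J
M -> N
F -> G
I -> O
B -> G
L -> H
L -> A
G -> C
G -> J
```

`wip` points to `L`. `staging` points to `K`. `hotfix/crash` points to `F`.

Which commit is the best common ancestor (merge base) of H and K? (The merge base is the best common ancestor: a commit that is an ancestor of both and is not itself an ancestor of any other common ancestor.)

Ancestors of H: {C, E, F, G, H, J}.
Ancestors of K: {B, C, E, F, G, I, J, K, M, N, O}.
Common ancestors: {C, E, F, G, J}.
Among these, F is not an ancestor of any other common ancestor — it is the merge base.

F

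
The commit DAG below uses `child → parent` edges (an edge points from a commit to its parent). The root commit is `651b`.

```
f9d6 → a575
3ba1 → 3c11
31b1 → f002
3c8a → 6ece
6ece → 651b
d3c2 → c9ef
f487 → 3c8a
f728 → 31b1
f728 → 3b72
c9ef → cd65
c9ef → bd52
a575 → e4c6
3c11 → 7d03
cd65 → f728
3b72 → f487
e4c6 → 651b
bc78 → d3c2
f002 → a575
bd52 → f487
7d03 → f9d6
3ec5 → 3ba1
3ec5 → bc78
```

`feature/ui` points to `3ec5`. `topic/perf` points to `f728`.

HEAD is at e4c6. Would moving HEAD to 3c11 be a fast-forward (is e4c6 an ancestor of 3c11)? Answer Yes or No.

A fast-forward from e4c6 to 3c11 is possible iff e4c6 is an ancestor of 3c11.
Ancestors of 3c11: {3c11, 651b, 7d03, a575, e4c6, f9d6}.
e4c6 is among them, so fast-forward is possible.

Yes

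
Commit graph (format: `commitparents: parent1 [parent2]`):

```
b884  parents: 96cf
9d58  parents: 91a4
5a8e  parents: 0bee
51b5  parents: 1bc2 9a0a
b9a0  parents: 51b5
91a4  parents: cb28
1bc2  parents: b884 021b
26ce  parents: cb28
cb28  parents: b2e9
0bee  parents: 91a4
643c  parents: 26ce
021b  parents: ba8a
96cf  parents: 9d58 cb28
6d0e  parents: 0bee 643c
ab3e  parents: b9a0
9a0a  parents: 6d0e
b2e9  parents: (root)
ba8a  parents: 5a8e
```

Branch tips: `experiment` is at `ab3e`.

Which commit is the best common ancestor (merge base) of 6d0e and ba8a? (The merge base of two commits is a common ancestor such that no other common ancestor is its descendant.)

0bee

Ancestors of 6d0e: {0bee, 26ce, 643c, 6d0e, 91a4, b2e9, cb28}.
Ancestors of ba8a: {0bee, 5a8e, 91a4, b2e9, ba8a, cb28}.
Common ancestors: {0bee, 91a4, b2e9, cb28}.
Among these, 0bee is not an ancestor of any other common ancestor — it is the merge base.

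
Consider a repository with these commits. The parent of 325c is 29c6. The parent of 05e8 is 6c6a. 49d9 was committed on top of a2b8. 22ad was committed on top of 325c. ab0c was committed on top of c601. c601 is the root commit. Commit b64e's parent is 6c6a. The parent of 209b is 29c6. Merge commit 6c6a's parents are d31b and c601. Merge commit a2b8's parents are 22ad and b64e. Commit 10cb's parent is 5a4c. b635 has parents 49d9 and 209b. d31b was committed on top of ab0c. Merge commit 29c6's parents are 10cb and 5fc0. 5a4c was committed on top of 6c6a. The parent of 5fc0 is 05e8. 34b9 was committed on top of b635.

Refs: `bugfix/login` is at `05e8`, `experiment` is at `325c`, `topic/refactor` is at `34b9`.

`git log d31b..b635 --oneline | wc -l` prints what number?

Reachable from b635: {05e8, 10cb, 209b, 22ad, 29c6, 325c, 49d9, 5a4c, 5fc0, 6c6a, a2b8, ab0c, b635, b64e, c601, d31b}.
Reachable from d31b: {ab0c, c601, d31b}.
In b635's history but not d31b's: {05e8, 10cb, 209b, 22ad, 29c6, 325c, 49d9, 5a4c, 5fc0, 6c6a, a2b8, b635, b64e} — 13 commits.

13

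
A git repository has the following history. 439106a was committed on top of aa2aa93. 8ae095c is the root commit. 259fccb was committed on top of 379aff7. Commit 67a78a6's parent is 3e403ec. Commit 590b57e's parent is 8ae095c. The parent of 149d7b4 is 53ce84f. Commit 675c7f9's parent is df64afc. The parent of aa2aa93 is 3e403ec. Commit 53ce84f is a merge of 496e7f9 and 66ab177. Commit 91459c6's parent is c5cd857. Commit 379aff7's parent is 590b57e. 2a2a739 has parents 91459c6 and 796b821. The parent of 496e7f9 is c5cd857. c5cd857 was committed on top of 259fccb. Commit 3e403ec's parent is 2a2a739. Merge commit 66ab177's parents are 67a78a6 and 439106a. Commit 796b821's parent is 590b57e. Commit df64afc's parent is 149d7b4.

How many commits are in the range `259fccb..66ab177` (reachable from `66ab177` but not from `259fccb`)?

Reachable from 66ab177: {259fccb, 2a2a739, 379aff7, 3e403ec, 439106a, 590b57e, 66ab177, 67a78a6, 796b821, 8ae095c, 91459c6, aa2aa93, c5cd857}.
Reachable from 259fccb: {259fccb, 379aff7, 590b57e, 8ae095c}.
In 66ab177's history but not 259fccb's: {2a2a739, 3e403ec, 439106a, 66ab177, 67a78a6, 796b821, 91459c6, aa2aa93, c5cd857} — 9 commits.

9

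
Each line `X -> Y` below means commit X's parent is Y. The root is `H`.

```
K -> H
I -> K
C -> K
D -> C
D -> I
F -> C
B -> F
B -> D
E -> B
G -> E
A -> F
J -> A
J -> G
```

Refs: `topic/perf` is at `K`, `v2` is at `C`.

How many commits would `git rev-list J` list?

Walking parent pointers from J: reachable set = {A, B, C, D, E, F, G, H, I, J, K}.
That is 11 commits.

11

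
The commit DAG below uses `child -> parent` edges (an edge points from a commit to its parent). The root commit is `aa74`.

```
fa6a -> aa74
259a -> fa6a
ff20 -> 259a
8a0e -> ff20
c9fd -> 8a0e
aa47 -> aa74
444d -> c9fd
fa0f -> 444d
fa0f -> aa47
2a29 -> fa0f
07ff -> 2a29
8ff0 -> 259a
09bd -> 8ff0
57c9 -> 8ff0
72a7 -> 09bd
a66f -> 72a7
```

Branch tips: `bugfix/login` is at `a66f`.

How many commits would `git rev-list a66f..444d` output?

Reachable from 444d: {259a, 444d, 8a0e, aa74, c9fd, fa6a, ff20}.
Reachable from a66f: {09bd, 259a, 72a7, 8ff0, a66f, aa74, fa6a}.
In 444d's history but not a66f's: {444d, 8a0e, c9fd, ff20} — 4 commits.

4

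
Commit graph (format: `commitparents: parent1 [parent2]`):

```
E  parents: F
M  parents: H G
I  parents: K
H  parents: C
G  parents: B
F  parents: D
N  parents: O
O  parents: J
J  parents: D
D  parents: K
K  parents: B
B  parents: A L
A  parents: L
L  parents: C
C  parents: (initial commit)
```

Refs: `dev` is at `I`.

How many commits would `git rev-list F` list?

Walking parent pointers from F: reachable set = {A, B, C, D, F, K, L}.
That is 7 commits.

7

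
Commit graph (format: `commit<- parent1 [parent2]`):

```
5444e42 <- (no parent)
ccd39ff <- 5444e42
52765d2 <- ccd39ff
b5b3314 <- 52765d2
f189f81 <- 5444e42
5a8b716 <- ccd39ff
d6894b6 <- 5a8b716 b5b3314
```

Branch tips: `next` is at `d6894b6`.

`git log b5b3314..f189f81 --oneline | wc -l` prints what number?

Reachable from f189f81: {5444e42, f189f81}.
Reachable from b5b3314: {52765d2, 5444e42, b5b3314, ccd39ff}.
In f189f81's history but not b5b3314's: {f189f81} — 1 commit.

1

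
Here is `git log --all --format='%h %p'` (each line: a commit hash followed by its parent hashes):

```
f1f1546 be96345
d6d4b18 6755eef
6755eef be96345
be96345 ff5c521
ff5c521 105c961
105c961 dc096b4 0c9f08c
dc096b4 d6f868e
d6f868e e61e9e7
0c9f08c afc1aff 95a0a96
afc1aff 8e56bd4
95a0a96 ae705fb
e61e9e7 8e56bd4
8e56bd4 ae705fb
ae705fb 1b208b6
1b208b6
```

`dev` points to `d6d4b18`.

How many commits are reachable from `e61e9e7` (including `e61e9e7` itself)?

4

Walking parent pointers from e61e9e7: reachable set = {1b208b6, 8e56bd4, ae705fb, e61e9e7}.
That is 4 commits.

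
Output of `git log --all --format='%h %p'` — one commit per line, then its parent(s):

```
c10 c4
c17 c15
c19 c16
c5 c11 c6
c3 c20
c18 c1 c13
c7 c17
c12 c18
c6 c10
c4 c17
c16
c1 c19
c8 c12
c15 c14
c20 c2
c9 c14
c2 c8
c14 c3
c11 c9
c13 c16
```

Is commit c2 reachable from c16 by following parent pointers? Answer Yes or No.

Ancestors of c16: {c16}.
c2 is not in that set, so it is not an ancestor of c16.

No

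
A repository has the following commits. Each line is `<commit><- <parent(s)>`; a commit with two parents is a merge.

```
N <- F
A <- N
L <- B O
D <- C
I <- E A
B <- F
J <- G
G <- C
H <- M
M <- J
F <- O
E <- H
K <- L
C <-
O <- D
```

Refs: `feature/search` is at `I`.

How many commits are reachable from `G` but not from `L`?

Reachable from G: {C, G}.
Reachable from L: {B, C, D, F, L, O}.
In G's history but not L's: {G} — 1 commit.

1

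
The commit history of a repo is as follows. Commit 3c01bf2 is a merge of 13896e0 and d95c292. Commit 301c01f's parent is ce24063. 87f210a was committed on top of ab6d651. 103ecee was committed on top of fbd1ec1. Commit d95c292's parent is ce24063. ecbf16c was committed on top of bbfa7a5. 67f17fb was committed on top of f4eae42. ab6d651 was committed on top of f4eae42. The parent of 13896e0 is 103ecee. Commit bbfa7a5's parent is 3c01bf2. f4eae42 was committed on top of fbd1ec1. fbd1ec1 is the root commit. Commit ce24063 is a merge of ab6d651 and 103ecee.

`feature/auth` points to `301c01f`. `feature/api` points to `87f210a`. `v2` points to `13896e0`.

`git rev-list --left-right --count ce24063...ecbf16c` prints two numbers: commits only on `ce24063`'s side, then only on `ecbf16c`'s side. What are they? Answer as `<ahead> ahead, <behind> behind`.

Reachable from ce24063: {103ecee, ab6d651, ce24063, f4eae42, fbd1ec1}.
Reachable from ecbf16c: {103ecee, 13896e0, 3c01bf2, ab6d651, bbfa7a5, ce24063, d95c292, ecbf16c, f4eae42, fbd1ec1}.
Only in ce24063's history (ahead): {} — 0.
Only in ecbf16c's history (behind): {13896e0, 3c01bf2, bbfa7a5, d95c292, ecbf16c} — 5.

0 ahead, 5 behind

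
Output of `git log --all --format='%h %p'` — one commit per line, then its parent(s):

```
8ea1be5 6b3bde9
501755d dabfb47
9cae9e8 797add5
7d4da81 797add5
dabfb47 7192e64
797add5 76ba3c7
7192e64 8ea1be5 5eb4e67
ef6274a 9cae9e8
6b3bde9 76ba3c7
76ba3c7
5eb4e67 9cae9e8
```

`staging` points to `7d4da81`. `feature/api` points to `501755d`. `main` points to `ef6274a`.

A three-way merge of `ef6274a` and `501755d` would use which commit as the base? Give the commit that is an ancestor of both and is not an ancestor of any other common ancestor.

9cae9e8

Ancestors of ef6274a: {76ba3c7, 797add5, 9cae9e8, ef6274a}.
Ancestors of 501755d: {501755d, 5eb4e67, 6b3bde9, 7192e64, 76ba3c7, 797add5, 8ea1be5, 9cae9e8, dabfb47}.
Common ancestors: {76ba3c7, 797add5, 9cae9e8}.
Among these, 9cae9e8 is not an ancestor of any other common ancestor — it is the merge base.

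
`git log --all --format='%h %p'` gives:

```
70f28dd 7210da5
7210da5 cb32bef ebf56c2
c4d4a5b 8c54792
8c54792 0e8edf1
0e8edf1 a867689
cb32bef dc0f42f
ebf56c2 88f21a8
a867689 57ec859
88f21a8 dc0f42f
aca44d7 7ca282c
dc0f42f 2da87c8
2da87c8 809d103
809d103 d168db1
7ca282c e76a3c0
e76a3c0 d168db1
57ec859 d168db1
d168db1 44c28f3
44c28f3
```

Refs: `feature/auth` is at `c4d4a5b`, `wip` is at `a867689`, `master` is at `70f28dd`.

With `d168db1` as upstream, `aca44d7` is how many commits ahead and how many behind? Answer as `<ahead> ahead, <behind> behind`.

Reachable from aca44d7: {44c28f3, 7ca282c, aca44d7, d168db1, e76a3c0}.
Reachable from d168db1: {44c28f3, d168db1}.
Only in aca44d7's history (ahead): {7ca282c, aca44d7, e76a3c0} — 3.
Only in d168db1's history (behind): {} — 0.

3 ahead, 0 behind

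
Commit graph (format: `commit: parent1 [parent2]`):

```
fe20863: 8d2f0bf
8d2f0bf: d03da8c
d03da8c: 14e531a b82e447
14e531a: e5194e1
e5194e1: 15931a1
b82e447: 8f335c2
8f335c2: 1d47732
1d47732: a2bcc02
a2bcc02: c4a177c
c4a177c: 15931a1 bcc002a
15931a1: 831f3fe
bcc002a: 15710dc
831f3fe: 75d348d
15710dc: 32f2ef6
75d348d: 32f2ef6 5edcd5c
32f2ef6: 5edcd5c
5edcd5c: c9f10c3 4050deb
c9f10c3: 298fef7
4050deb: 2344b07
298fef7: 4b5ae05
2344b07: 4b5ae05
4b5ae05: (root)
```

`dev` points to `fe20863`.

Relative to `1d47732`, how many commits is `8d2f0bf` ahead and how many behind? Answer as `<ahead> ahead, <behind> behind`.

6 ahead, 0 behind

Reachable from 8d2f0bf: {14e531a, 15710dc, 15931a1, 1d47732, 2344b07, 298fef7, 32f2ef6, 4050deb, 4b5ae05, 5edcd5c, 75d348d, 831f3fe, 8d2f0bf, 8f335c2, a2bcc02, b82e447, bcc002a, c4a177c, c9f10c3, d03da8c, e5194e1}.
Reachable from 1d47732: {15710dc, 15931a1, 1d47732, 2344b07, 298fef7, 32f2ef6, 4050deb, 4b5ae05, 5edcd5c, 75d348d, 831f3fe, a2bcc02, bcc002a, c4a177c, c9f10c3}.
Only in 8d2f0bf's history (ahead): {14e531a, 8d2f0bf, 8f335c2, b82e447, d03da8c, e5194e1} — 6.
Only in 1d47732's history (behind): {} — 0.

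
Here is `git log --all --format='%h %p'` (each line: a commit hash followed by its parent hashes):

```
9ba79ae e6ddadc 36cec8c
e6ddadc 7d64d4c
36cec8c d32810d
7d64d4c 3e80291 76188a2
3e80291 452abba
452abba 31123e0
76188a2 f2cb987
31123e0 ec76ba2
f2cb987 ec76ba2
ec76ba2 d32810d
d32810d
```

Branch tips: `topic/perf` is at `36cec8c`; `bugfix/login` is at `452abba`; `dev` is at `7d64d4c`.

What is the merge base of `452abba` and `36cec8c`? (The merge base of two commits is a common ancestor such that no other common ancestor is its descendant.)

Ancestors of 452abba: {31123e0, 452abba, d32810d, ec76ba2}.
Ancestors of 36cec8c: {36cec8c, d32810d}.
Common ancestors: {d32810d}.
The only common ancestor is d32810d, so it is the merge base.

d32810d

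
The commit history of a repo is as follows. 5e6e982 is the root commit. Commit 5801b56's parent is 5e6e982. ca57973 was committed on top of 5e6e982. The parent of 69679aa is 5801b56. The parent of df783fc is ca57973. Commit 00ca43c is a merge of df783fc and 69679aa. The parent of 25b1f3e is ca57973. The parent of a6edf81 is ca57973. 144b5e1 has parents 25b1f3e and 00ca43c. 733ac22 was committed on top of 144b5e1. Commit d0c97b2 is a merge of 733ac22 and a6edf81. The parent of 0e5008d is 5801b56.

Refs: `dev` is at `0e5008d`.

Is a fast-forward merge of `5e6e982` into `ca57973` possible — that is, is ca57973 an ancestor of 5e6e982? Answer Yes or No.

A fast-forward from ca57973 to 5e6e982 is possible iff ca57973 is an ancestor of 5e6e982.
Ancestors of 5e6e982: {5e6e982}.
ca57973 is not among them, so fast-forward is not possible.

No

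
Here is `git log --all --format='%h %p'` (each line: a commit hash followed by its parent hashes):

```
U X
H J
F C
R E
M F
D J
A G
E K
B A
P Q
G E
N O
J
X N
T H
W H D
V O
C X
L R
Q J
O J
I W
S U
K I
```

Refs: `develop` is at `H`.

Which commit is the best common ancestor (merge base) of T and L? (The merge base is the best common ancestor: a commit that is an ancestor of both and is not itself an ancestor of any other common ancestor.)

Ancestors of T: {H, J, T}.
Ancestors of L: {D, E, H, I, J, K, L, R, W}.
Common ancestors: {H, J}.
Among these, H is not an ancestor of any other common ancestor — it is the merge base.

H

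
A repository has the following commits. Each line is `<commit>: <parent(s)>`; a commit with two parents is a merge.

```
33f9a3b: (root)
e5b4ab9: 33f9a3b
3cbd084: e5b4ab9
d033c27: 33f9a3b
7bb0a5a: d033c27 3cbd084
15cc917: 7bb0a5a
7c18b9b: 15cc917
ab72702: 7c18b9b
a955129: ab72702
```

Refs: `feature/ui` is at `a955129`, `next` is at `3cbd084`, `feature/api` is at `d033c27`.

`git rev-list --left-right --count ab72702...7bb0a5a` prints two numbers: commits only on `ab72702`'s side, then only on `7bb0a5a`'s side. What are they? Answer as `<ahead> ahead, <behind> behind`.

Reachable from ab72702: {15cc917, 33f9a3b, 3cbd084, 7bb0a5a, 7c18b9b, ab72702, d033c27, e5b4ab9}.
Reachable from 7bb0a5a: {33f9a3b, 3cbd084, 7bb0a5a, d033c27, e5b4ab9}.
Only in ab72702's history (ahead): {15cc917, 7c18b9b, ab72702} — 3.
Only in 7bb0a5a's history (behind): {} — 0.

3 ahead, 0 behind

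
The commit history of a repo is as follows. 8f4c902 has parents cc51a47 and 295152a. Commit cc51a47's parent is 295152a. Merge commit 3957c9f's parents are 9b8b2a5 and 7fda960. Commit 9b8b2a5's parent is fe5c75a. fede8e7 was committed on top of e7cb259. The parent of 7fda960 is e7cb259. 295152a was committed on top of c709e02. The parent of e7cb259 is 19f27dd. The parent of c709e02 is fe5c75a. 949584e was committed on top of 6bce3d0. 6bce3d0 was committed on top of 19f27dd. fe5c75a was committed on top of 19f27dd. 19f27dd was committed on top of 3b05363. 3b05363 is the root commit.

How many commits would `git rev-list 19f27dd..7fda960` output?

Reachable from 7fda960: {19f27dd, 3b05363, 7fda960, e7cb259}.
Reachable from 19f27dd: {19f27dd, 3b05363}.
In 7fda960's history but not 19f27dd's: {7fda960, e7cb259} — 2 commits.

2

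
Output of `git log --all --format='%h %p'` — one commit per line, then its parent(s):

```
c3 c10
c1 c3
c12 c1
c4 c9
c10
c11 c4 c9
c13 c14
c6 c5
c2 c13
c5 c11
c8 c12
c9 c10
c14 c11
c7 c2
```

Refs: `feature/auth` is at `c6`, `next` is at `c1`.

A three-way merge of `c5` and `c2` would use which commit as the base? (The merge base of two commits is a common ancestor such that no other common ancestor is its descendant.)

Ancestors of c5: {c10, c11, c4, c5, c9}.
Ancestors of c2: {c10, c11, c13, c14, c2, c4, c9}.
Common ancestors: {c10, c11, c4, c9}.
Among these, c11 is not an ancestor of any other common ancestor — it is the merge base.

c11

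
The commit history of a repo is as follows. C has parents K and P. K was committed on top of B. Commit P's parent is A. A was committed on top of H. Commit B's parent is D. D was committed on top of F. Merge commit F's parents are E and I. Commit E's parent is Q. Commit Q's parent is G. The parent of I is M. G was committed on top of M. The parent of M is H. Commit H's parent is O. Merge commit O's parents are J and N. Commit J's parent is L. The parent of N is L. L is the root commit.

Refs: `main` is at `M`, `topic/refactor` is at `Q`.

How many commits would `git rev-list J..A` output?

4

Reachable from A: {A, H, J, L, N, O}.
Reachable from J: {J, L}.
In A's history but not J's: {A, H, N, O} — 4 commits.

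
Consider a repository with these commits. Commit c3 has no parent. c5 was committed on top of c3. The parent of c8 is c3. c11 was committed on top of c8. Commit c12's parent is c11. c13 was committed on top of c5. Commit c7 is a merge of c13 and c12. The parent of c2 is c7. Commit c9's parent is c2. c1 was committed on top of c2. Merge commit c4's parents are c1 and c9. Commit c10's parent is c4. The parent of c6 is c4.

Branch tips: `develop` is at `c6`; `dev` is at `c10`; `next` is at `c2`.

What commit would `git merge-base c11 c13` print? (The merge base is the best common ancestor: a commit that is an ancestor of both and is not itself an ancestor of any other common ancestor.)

c3

Ancestors of c11: {c11, c3, c8}.
Ancestors of c13: {c13, c3, c5}.
Common ancestors: {c3}.
The only common ancestor is c3, so it is the merge base.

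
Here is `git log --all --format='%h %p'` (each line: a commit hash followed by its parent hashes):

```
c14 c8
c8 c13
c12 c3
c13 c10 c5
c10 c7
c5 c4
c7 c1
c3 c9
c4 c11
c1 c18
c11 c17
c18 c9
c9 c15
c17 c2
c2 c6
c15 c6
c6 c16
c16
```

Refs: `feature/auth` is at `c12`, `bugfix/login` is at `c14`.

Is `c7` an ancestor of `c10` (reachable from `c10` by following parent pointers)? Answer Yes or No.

Ancestors of c10 (commits reachable by following parents): {c1, c10, c15, c16, c18, c6, c7, c9}.
c7 is in that set, so it is an ancestor of c10.

Yes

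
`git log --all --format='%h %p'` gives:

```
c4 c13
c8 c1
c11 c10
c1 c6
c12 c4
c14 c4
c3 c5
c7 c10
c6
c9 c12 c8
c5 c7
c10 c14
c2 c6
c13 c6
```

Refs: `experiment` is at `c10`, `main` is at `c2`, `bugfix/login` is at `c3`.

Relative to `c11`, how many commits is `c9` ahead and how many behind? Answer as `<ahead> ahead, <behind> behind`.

Reachable from c9: {c1, c12, c13, c4, c6, c8, c9}.
Reachable from c11: {c10, c11, c13, c14, c4, c6}.
Only in c9's history (ahead): {c1, c12, c8, c9} — 4.
Only in c11's history (behind): {c10, c11, c14} — 3.

4 ahead, 3 behind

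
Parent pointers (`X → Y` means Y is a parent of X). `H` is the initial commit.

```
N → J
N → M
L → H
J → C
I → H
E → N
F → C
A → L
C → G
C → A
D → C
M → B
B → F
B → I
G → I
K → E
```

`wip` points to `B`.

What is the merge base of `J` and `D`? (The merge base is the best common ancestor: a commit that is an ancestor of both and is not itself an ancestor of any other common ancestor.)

C

Ancestors of J: {A, C, G, H, I, J, L}.
Ancestors of D: {A, C, D, G, H, I, L}.
Common ancestors: {A, C, G, H, I, L}.
Among these, C is not an ancestor of any other common ancestor — it is the merge base.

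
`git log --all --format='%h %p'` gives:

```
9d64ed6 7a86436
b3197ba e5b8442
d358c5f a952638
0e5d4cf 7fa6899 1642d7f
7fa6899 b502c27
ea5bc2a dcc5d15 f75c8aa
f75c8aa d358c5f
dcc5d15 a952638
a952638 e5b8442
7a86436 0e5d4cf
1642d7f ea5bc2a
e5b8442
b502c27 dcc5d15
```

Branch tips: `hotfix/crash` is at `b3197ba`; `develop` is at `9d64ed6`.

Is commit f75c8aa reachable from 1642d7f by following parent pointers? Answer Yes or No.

Yes

Ancestors of 1642d7f (commits reachable by following parents): {1642d7f, a952638, d358c5f, dcc5d15, e5b8442, ea5bc2a, f75c8aa}.
f75c8aa is in that set, so it is an ancestor of 1642d7f.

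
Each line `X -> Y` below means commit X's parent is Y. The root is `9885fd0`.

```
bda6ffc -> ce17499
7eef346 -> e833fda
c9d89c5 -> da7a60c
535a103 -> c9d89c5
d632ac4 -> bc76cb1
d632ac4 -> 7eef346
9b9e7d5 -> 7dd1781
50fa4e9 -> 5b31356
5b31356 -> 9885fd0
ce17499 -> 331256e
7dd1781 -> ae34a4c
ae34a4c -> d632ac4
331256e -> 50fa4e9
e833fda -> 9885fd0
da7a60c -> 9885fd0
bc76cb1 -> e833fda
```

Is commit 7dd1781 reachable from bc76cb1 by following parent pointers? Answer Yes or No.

Ancestors of bc76cb1: {9885fd0, bc76cb1, e833fda}.
7dd1781 is not in that set, so it is not an ancestor of bc76cb1.

No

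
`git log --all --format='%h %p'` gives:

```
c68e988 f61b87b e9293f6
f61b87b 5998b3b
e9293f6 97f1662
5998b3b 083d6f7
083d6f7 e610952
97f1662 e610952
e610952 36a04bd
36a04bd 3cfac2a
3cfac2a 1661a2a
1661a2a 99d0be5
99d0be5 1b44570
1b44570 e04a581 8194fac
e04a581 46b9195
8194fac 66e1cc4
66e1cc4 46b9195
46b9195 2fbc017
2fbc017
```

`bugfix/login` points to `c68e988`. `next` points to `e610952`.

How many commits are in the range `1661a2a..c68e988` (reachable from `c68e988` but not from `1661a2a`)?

Reachable from c68e988: {083d6f7, 1661a2a, 1b44570, 2fbc017, 36a04bd, 3cfac2a, 46b9195, 5998b3b, 66e1cc4, 8194fac, 97f1662, 99d0be5, c68e988, e04a581, e610952, e9293f6, f61b87b}.
Reachable from 1661a2a: {1661a2a, 1b44570, 2fbc017, 46b9195, 66e1cc4, 8194fac, 99d0be5, e04a581}.
In c68e988's history but not 1661a2a's: {083d6f7, 36a04bd, 3cfac2a, 5998b3b, 97f1662, c68e988, e610952, e9293f6, f61b87b} — 9 commits.

9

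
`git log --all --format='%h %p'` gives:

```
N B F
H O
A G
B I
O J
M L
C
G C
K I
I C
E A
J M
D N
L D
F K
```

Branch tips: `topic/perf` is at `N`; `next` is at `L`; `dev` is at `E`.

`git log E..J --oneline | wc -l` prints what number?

9

Reachable from J: {B, C, D, F, I, J, K, L, M, N}.
Reachable from E: {A, C, E, G}.
In J's history but not E's: {B, D, F, I, J, K, L, M, N} — 9 commits.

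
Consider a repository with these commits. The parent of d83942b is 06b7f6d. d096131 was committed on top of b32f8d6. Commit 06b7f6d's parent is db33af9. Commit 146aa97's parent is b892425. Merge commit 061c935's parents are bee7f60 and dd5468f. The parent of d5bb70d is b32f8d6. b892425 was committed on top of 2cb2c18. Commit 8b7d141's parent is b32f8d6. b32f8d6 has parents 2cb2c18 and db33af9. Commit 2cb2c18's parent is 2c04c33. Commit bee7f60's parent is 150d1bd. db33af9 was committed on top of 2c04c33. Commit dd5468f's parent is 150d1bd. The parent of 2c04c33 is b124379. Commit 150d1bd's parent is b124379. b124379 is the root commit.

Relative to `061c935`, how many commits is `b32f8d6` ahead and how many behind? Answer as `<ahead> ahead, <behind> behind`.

Reachable from b32f8d6: {2c04c33, 2cb2c18, b124379, b32f8d6, db33af9}.
Reachable from 061c935: {061c935, 150d1bd, b124379, bee7f60, dd5468f}.
Only in b32f8d6's history (ahead): {2c04c33, 2cb2c18, b32f8d6, db33af9} — 4.
Only in 061c935's history (behind): {061c935, 150d1bd, bee7f60, dd5468f} — 4.

4 ahead, 4 behind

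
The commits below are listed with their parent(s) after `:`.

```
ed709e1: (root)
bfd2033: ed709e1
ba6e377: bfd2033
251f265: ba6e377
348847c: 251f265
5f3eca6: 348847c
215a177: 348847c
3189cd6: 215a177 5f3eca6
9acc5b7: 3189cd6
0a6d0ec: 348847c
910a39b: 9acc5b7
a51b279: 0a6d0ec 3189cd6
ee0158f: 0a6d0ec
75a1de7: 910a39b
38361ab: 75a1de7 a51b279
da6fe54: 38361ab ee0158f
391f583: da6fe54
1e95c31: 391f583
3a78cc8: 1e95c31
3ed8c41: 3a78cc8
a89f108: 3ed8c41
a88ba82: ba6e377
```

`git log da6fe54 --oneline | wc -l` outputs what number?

Walking parent pointers from da6fe54: reachable set = {0a6d0ec, 215a177, 251f265, 3189cd6, 348847c, 38361ab, 5f3eca6, 75a1de7, 910a39b, 9acc5b7, a51b279, ba6e377, bfd2033, da6fe54, ed709e1, ee0158f}.
That is 16 commits.

16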